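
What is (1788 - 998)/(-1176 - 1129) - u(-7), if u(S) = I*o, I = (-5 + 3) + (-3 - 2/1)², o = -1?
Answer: 10445/461 ≈ 22.657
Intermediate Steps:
I = 23 (I = -2 + (-3 - 2*1)² = -2 + (-3 - 2)² = -2 + (-5)² = -2 + 25 = 23)
u(S) = -23 (u(S) = 23*(-1) = -23)
(1788 - 998)/(-1176 - 1129) - u(-7) = (1788 - 998)/(-1176 - 1129) - 1*(-23) = 790/(-2305) + 23 = 790*(-1/2305) + 23 = -158/461 + 23 = 10445/461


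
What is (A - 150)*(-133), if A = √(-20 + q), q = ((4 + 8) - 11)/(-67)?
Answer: 19950 - 399*I*√9983/67 ≈ 19950.0 - 595.02*I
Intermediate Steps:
q = -1/67 (q = (12 - 11)*(-1/67) = 1*(-1/67) = -1/67 ≈ -0.014925)
A = 3*I*√9983/67 (A = √(-20 - 1/67) = √(-1341/67) = 3*I*√9983/67 ≈ 4.4738*I)
(A - 150)*(-133) = (3*I*√9983/67 - 150)*(-133) = (-150 + 3*I*√9983/67)*(-133) = 19950 - 399*I*√9983/67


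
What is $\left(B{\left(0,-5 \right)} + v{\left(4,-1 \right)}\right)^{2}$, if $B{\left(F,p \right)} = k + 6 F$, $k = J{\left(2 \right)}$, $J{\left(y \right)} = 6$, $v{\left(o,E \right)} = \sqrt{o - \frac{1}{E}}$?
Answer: $\left(6 + \sqrt{5}\right)^{2} \approx 67.833$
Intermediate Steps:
$k = 6$
$B{\left(F,p \right)} = 6 + 6 F$
$\left(B{\left(0,-5 \right)} + v{\left(4,-1 \right)}\right)^{2} = \left(\left(6 + 6 \cdot 0\right) + \sqrt{4 - \frac{1}{-1}}\right)^{2} = \left(\left(6 + 0\right) + \sqrt{4 - -1}\right)^{2} = \left(6 + \sqrt{4 + 1}\right)^{2} = \left(6 + \sqrt{5}\right)^{2}$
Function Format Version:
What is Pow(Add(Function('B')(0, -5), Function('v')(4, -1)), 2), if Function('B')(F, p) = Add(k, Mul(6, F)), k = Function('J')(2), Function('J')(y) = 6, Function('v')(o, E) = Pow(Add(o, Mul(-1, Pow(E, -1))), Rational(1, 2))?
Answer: Pow(Add(6, Pow(5, Rational(1, 2))), 2) ≈ 67.833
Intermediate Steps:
k = 6
Function('B')(F, p) = Add(6, Mul(6, F))
Pow(Add(Function('B')(0, -5), Function('v')(4, -1)), 2) = Pow(Add(Add(6, Mul(6, 0)), Pow(Add(4, Mul(-1, Pow(-1, -1))), Rational(1, 2))), 2) = Pow(Add(Add(6, 0), Pow(Add(4, Mul(-1, -1)), Rational(1, 2))), 2) = Pow(Add(6, Pow(Add(4, 1), Rational(1, 2))), 2) = Pow(Add(6, Pow(5, Rational(1, 2))), 2)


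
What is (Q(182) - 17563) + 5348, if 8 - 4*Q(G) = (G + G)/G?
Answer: -24427/2 ≈ -12214.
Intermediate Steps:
Q(G) = 3/2 (Q(G) = 2 - (G + G)/(4*G) = 2 - 2*G/(4*G) = 2 - 1/4*2 = 2 - 1/2 = 3/2)
(Q(182) - 17563) + 5348 = (3/2 - 17563) + 5348 = -35123/2 + 5348 = -24427/2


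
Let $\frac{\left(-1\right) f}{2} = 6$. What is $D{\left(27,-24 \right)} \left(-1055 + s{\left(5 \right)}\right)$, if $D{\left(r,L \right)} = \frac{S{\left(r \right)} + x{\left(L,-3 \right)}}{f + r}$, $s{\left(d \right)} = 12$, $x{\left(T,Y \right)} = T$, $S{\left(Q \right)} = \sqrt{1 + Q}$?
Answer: $\frac{8344}{5} - \frac{2086 \sqrt{7}}{15} \approx 1300.9$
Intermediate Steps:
$f = -12$ ($f = \left(-2\right) 6 = -12$)
$D{\left(r,L \right)} = \frac{L + \sqrt{1 + r}}{-12 + r}$ ($D{\left(r,L \right)} = \frac{\sqrt{1 + r} + L}{-12 + r} = \frac{L + \sqrt{1 + r}}{-12 + r}$)
$D{\left(27,-24 \right)} \left(-1055 + s{\left(5 \right)}\right) = \frac{-24 + \sqrt{1 + 27}}{-12 + 27} \left(-1055 + 12\right) = \frac{-24 + \sqrt{28}}{15} \left(-1043\right) = \frac{-24 + 2 \sqrt{7}}{15} \left(-1043\right) = \left(- \frac{8}{5} + \frac{2 \sqrt{7}}{15}\right) \left(-1043\right) = \frac{8344}{5} - \frac{2086 \sqrt{7}}{15}$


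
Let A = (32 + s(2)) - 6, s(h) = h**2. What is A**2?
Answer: 900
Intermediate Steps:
A = 30 (A = (32 + 2**2) - 6 = (32 + 4) - 6 = 36 - 6 = 30)
A**2 = 30**2 = 900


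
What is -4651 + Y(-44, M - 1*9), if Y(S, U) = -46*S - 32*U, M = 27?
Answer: -3203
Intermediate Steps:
-4651 + Y(-44, M - 1*9) = -4651 + (-46*(-44) - 32*(27 - 1*9)) = -4651 + (2024 - 32*(27 - 9)) = -4651 + (2024 - 32*18) = -4651 + (2024 - 576) = -4651 + 1448 = -3203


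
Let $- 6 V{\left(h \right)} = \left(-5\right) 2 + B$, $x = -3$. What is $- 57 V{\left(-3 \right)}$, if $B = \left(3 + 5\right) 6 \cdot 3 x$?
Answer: $-4199$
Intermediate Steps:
$B = -432$ ($B = \left(3 + 5\right) 6 \cdot 3 \left(-3\right) = 8 \cdot 6 \cdot 3 \left(-3\right) = 48 \cdot 3 \left(-3\right) = 144 \left(-3\right) = -432$)
$V{\left(h \right)} = \frac{221}{3}$ ($V{\left(h \right)} = - \frac{\left(-5\right) 2 - 432}{6} = - \frac{-10 - 432}{6} = \left(- \frac{1}{6}\right) \left(-442\right) = \frac{221}{3}$)
$- 57 V{\left(-3 \right)} = \left(-57\right) \frac{221}{3} = -4199$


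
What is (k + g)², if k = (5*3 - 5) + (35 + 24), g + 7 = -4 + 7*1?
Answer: 4225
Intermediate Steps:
g = -4 (g = -7 + (-4 + 7*1) = -7 + (-4 + 7) = -7 + 3 = -4)
k = 69 (k = (15 - 5) + 59 = 10 + 59 = 69)
(k + g)² = (69 - 4)² = 65² = 4225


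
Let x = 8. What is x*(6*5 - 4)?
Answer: 208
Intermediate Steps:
x*(6*5 - 4) = 8*(6*5 - 4) = 8*(30 - 4) = 8*26 = 208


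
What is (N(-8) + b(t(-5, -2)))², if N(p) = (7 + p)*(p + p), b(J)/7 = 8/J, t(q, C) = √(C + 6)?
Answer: 1936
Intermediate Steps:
t(q, C) = √(6 + C)
b(J) = 56/J (b(J) = 7*(8/J) = 56/J)
N(p) = 2*p*(7 + p) (N(p) = (7 + p)*(2*p) = 2*p*(7 + p))
(N(-8) + b(t(-5, -2)))² = (2*(-8)*(7 - 8) + 56/(√(6 - 2)))² = (2*(-8)*(-1) + 56/(√4))² = (16 + 56/2)² = (16 + 56*(½))² = (16 + 28)² = 44² = 1936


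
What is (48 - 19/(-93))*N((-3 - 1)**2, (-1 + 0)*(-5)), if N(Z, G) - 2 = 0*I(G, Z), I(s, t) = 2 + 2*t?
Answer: 8966/93 ≈ 96.409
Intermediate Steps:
N(Z, G) = 2 (N(Z, G) = 2 + 0*(2 + 2*Z) = 2 + 0 = 2)
(48 - 19/(-93))*N((-3 - 1)**2, (-1 + 0)*(-5)) = (48 - 19/(-93))*2 = (48 - 19*(-1/93))*2 = (48 + 19/93)*2 = (4483/93)*2 = 8966/93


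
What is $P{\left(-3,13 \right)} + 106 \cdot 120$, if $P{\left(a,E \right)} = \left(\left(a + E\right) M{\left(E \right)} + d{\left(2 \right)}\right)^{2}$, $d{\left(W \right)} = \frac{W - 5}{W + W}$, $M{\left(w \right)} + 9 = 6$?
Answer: $\frac{218649}{16} \approx 13666.0$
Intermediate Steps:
$M{\left(w \right)} = -3$ ($M{\left(w \right)} = -9 + 6 = -3$)
$d{\left(W \right)} = \frac{-5 + W}{2 W}$
$P{\left(a,E \right)} = \left(- \frac{3}{4} - 3 E - 3 a\right)^{2}$ ($P{\left(a,E \right)} = \left(\left(a + E\right) \left(-3\right) + \frac{-5 + 2}{2 \cdot 2}\right)^{2} = \left(\left(E + a\right) \left(-3\right) + \frac{1}{2} \cdot \frac{1}{2} \left(-3\right)\right)^{2} = \left(\left(- 3 E - 3 a\right) - \frac{3}{4}\right)^{2} = \left(- \frac{3}{4} - 3 E - 3 a\right)^{2}$)
$P{\left(-3,13 \right)} + 106 \cdot 120 = \frac{9 \left(1 + 4 \cdot 13 + 4 \left(-3\right)\right)^{2}}{16} + 106 \cdot 120 = \frac{9 \left(1 + 52 - 12\right)^{2}}{16} + 12720 = \frac{9 \cdot 41^{2}}{16} + 12720 = \frac{9}{16} \cdot 1681 + 12720 = \frac{15129}{16} + 12720 = \frac{218649}{16}$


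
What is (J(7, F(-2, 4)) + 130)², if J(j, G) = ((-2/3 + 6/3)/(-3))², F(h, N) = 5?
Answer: 111218116/6561 ≈ 16951.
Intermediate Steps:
J(j, G) = 16/81 (J(j, G) = ((-2*⅓ + 6*(⅓))*(-⅓))² = ((-⅔ + 2)*(-⅓))² = ((4/3)*(-⅓))² = (-4/9)² = 16/81)
(J(7, F(-2, 4)) + 130)² = (16/81 + 130)² = (10546/81)² = 111218116/6561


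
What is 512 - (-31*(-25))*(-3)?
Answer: 2837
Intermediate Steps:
512 - (-31*(-25))*(-3) = 512 - 775*(-3) = 512 - 1*(-2325) = 512 + 2325 = 2837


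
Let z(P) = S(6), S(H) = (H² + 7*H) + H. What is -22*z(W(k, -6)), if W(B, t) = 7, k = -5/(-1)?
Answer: -1848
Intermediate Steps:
k = 5 (k = -5*(-1) = 5)
S(H) = H² + 8*H
z(P) = 84 (z(P) = 6*(8 + 6) = 6*14 = 84)
-22*z(W(k, -6)) = -22*84 = -1848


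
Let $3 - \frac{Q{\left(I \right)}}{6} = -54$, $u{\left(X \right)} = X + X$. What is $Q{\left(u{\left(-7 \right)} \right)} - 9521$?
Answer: $-9179$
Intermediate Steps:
$u{\left(X \right)} = 2 X$
$Q{\left(I \right)} = 342$ ($Q{\left(I \right)} = 18 - -324 = 18 + 324 = 342$)
$Q{\left(u{\left(-7 \right)} \right)} - 9521 = 342 - 9521 = -9179$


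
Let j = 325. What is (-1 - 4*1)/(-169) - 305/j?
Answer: -768/845 ≈ -0.90888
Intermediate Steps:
(-1 - 4*1)/(-169) - 305/j = (-1 - 4*1)/(-169) - 305/325 = (-1 - 4)*(-1/169) - 305*1/325 = -5*(-1/169) - 61/65 = 5/169 - 61/65 = -768/845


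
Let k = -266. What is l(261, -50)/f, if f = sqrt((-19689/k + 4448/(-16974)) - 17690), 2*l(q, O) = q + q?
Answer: -783*I*sqrt(9975679020009598)/39769409021 ≈ -1.9665*I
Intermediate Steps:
l(q, O) = q (l(q, O) = (q + q)/2 = (2*q)/2 = q)
f = I*sqrt(9975679020009598)/752514 (f = sqrt((-19689/(-266) + 4448/(-16974)) - 17690) = sqrt((-19689*(-1/266) + 4448*(-1/16974)) - 17690) = sqrt((19689/266 - 2224/8487) - 17690) = sqrt(166508959/2257542 - 17690) = sqrt(-39769409021/2257542) = I*sqrt(9975679020009598)/752514 ≈ 132.73*I)
l(261, -50)/f = 261/((I*sqrt(9975679020009598)/752514)) = 261*(-3*I*sqrt(9975679020009598)/39769409021) = -783*I*sqrt(9975679020009598)/39769409021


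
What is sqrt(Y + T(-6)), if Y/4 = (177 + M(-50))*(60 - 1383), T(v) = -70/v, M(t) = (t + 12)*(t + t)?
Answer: I*sqrt(189416451)/3 ≈ 4587.6*I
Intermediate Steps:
M(t) = 2*t*(12 + t) (M(t) = (12 + t)*(2*t) = 2*t*(12 + t))
Y = -21046284 (Y = 4*((177 + 2*(-50)*(12 - 50))*(60 - 1383)) = 4*((177 + 2*(-50)*(-38))*(-1323)) = 4*((177 + 3800)*(-1323)) = 4*(3977*(-1323)) = 4*(-5261571) = -21046284)
sqrt(Y + T(-6)) = sqrt(-21046284 - 70/(-6)) = sqrt(-21046284 - 70*(-1/6)) = sqrt(-21046284 + 35/3) = sqrt(-63138817/3) = I*sqrt(189416451)/3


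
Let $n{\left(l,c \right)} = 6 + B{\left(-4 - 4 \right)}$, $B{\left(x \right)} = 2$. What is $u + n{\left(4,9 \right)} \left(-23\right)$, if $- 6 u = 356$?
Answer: $- \frac{730}{3} \approx -243.33$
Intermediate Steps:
$u = - \frac{178}{3}$ ($u = \left(- \frac{1}{6}\right) 356 = - \frac{178}{3} \approx -59.333$)
$n{\left(l,c \right)} = 8$ ($n{\left(l,c \right)} = 6 + 2 = 8$)
$u + n{\left(4,9 \right)} \left(-23\right) = - \frac{178}{3} + 8 \left(-23\right) = - \frac{178}{3} - 184 = - \frac{730}{3}$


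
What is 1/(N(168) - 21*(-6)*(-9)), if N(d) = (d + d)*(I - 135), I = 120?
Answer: -1/6174 ≈ -0.00016197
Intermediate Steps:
N(d) = -30*d (N(d) = (d + d)*(120 - 135) = (2*d)*(-15) = -30*d)
1/(N(168) - 21*(-6)*(-9)) = 1/(-30*168 - 21*(-6)*(-9)) = 1/(-5040 + 126*(-9)) = 1/(-5040 - 1134) = 1/(-6174) = -1/6174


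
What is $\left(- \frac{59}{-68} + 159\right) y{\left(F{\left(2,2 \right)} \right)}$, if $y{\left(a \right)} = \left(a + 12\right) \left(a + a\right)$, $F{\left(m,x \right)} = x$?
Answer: $\frac{152194}{17} \approx 8952.6$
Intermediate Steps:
$y{\left(a \right)} = 2 a \left(12 + a\right)$ ($y{\left(a \right)} = \left(12 + a\right) 2 a = 2 a \left(12 + a\right)$)
$\left(- \frac{59}{-68} + 159\right) y{\left(F{\left(2,2 \right)} \right)} = \left(- \frac{59}{-68} + 159\right) 2 \cdot 2 \left(12 + 2\right) = \left(\left(-59\right) \left(- \frac{1}{68}\right) + 159\right) 2 \cdot 2 \cdot 14 = \left(\frac{59}{68} + 159\right) 56 = \frac{10871}{68} \cdot 56 = \frac{152194}{17}$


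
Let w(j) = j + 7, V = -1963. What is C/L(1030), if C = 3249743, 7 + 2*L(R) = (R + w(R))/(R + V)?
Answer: -1010670073/1433 ≈ -7.0528e+5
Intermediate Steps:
w(j) = 7 + j
L(R) = -7/2 + (7 + 2*R)/(2*(-1963 + R)) (L(R) = -7/2 + ((R + (7 + R))/(R - 1963))/2 = -7/2 + ((7 + 2*R)/(-1963 + R))/2 = -7/2 + (7 + 2*R)/(2*(-1963 + R)))
C/L(1030) = 3249743/(((13748 - 5*1030)/(2*(-1963 + 1030)))) = 3249743/(((½)*(13748 - 5150)/(-933))) = 3249743/(((½)*(-1/933)*8598)) = 3249743/(-1433/311) = 3249743*(-311/1433) = -1010670073/1433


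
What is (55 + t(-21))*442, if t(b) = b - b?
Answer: 24310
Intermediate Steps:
t(b) = 0
(55 + t(-21))*442 = (55 + 0)*442 = 55*442 = 24310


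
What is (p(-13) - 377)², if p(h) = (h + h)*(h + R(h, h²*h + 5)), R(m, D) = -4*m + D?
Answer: 3091471201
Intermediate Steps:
R(m, D) = D - 4*m
p(h) = 2*h*(5 + h³ - 3*h) (p(h) = (h + h)*(h + ((h²*h + 5) - 4*h)) = (2*h)*(h + ((h³ + 5) - 4*h)) = (2*h)*(h + ((5 + h³) - 4*h)) = (2*h)*(h + (5 + h³ - 4*h)) = (2*h)*(5 + h³ - 3*h) = 2*h*(5 + h³ - 3*h))
(p(-13) - 377)² = (2*(-13)*(5 + (-13)³ - 3*(-13)) - 377)² = (2*(-13)*(5 - 2197 + 39) - 377)² = (2*(-13)*(-2153) - 377)² = (55978 - 377)² = 55601² = 3091471201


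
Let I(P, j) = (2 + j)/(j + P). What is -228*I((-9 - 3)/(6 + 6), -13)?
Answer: -1254/7 ≈ -179.14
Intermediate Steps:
I(P, j) = (2 + j)/(P + j)
-228*I((-9 - 3)/(6 + 6), -13) = -228*(2 - 13)/((-9 - 3)/(6 + 6) - 13) = -228*(-11)/(-12/12 - 13) = -228*(-11)/(-12*1/12 - 13) = -228*(-11)/(-1 - 13) = -228*(-11)/(-14) = -(-114)*(-11)/7 = -228*11/14 = -1254/7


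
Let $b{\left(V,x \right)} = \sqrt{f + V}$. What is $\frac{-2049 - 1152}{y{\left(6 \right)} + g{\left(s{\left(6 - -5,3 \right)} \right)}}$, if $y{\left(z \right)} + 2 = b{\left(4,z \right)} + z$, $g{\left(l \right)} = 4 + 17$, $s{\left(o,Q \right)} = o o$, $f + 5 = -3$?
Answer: $- \frac{80025}{629} + \frac{6402 i}{629} \approx -127.23 + 10.178 i$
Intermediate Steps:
$f = -8$ ($f = -5 - 3 = -8$)
$b{\left(V,x \right)} = \sqrt{-8 + V}$
$s{\left(o,Q \right)} = o^{2}$
$g{\left(l \right)} = 21$
$y{\left(z \right)} = -2 + z + 2 i$ ($y{\left(z \right)} = -2 + \left(\sqrt{-8 + 4} + z\right) = -2 + \left(\sqrt{-4} + z\right) = -2 + \left(2 i + z\right) = -2 + \left(z + 2 i\right) = -2 + z + 2 i$)
$\frac{-2049 - 1152}{y{\left(6 \right)} + g{\left(s{\left(6 - -5,3 \right)} \right)}} = \frac{-2049 - 1152}{\left(-2 + 6 + 2 i\right) + 21} = - \frac{3201}{\left(4 + 2 i\right) + 21} = - \frac{3201}{25 + 2 i} = - 3201 \frac{25 - 2 i}{629} = - \frac{3201 \left(25 - 2 i\right)}{629}$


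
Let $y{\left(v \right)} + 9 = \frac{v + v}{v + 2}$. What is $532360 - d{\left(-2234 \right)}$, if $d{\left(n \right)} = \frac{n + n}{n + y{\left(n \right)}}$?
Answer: $\frac{665701442576}{1250477} \approx 5.3236 \cdot 10^{5}$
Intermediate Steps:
$y{\left(v \right)} = -9 + \frac{2 v}{2 + v}$ ($y{\left(v \right)} = -9 + \frac{v + v}{v + 2} = -9 + \frac{2 v}{2 + v}$)
$d{\left(n \right)} = \frac{2 n}{n + \frac{-18 - 7 n}{2 + n}}$ ($d{\left(n \right)} = \frac{n + n}{n + \frac{-18 - 7 n}{2 + n}} = \frac{2 n}{n + \frac{-18 - 7 n}{2 + n}}$)
$532360 - d{\left(-2234 \right)} = 532360 - 2 \left(-2234\right) \frac{1}{-18 + \left(-2234\right)^{2} - -11170} \left(2 - 2234\right) = 532360 - 2 \left(-2234\right) \frac{1}{-18 + 4990756 + 11170} \left(-2232\right) = 532360 - 2 \left(-2234\right) \frac{1}{5001908} \left(-2232\right) = 532360 - \frac{2493144}{1250477} = \frac{665701442576}{1250477}$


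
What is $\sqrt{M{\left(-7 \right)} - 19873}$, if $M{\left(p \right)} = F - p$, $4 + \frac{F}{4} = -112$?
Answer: $i \sqrt{20330} \approx 142.58 i$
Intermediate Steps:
$F = -464$ ($F = -16 + 4 \left(-112\right) = -16 - 448 = -464$)
$M{\left(p \right)} = -464 - p$
$\sqrt{M{\left(-7 \right)} - 19873} = \sqrt{\left(-464 - -7\right) - 19873} = \sqrt{\left(-464 + 7\right) - 19873} = \sqrt{-457 - 19873} = \sqrt{-20330} = i \sqrt{20330}$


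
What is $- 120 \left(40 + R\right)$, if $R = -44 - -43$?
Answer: $-4680$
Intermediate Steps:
$R = -1$ ($R = -44 + 43 = -1$)
$- 120 \left(40 + R\right) = - 120 \left(40 - 1\right) = \left(-120\right) 39 = -4680$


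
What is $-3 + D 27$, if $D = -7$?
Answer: $-192$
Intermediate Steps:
$-3 + D 27 = -3 - 189 = -192$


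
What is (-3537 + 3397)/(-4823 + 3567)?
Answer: 35/314 ≈ 0.11146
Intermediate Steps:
(-3537 + 3397)/(-4823 + 3567) = -140/(-1256) = -140*(-1/1256) = 35/314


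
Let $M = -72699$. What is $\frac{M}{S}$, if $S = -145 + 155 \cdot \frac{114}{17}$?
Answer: $- \frac{1235883}{15205} \approx -81.281$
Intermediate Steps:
$S = \frac{15205}{17}$ ($S = -145 + 155 \cdot 114 \cdot \frac{1}{17} = -145 + 155 \cdot \frac{114}{17} = -145 + \frac{17670}{17} = \frac{15205}{17} \approx 894.41$)
$\frac{M}{S} = - \frac{72699}{\frac{15205}{17}} = \left(-72699\right) \frac{17}{15205} = - \frac{1235883}{15205}$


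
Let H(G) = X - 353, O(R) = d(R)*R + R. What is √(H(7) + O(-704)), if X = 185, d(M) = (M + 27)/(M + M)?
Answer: 3*I*√538/2 ≈ 34.792*I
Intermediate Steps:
d(M) = (27 + M)/(2*M) (d(M) = (27 + M)/((2*M)) = (27 + M)*(1/(2*M)) = (27 + M)/(2*M))
O(R) = 27/2 + 3*R/2 (O(R) = ((27 + R)/(2*R))*R + R = (27/2 + R/2) + R = 27/2 + 3*R/2)
H(G) = -168 (H(G) = 185 - 353 = -168)
√(H(7) + O(-704)) = √(-168 + (27/2 + (3/2)*(-704))) = √(-168 + (27/2 - 1056)) = √(-168 - 2085/2) = √(-2421/2) = 3*I*√538/2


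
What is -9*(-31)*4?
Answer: 1116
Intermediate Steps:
-9*(-31)*4 = 279*4 = 1116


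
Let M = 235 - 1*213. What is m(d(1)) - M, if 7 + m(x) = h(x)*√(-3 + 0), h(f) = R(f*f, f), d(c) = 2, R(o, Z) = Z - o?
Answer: -29 - 2*I*√3 ≈ -29.0 - 3.4641*I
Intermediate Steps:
h(f) = f - f² (h(f) = f - f*f = f - f²)
M = 22 (M = 235 - 213 = 22)
m(x) = -7 + I*x*√3*(1 - x) (m(x) = -7 + (x*(1 - x))*√(-3 + 0) = -7 + (x*(1 - x))*√(-3) = -7 + (x*(1 - x))*(I*√3) = -7 + I*x*√3*(1 - x))
m(d(1)) - M = (-7 + I*2*√3*(1 - 1*2)) - 1*22 = (-7 + I*2*√3*(1 - 2)) - 22 = (-7 + I*2*√3*(-1)) - 22 = (-7 - 2*I*√3) - 22 = -29 - 2*I*√3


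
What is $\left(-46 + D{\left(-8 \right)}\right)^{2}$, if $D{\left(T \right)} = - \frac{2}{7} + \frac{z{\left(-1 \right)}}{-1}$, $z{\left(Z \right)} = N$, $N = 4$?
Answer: $\frac{123904}{49} \approx 2528.7$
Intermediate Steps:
$z{\left(Z \right)} = 4$
$D{\left(T \right)} = - \frac{30}{7}$ ($D{\left(T \right)} = - \frac{2}{7} + \frac{4}{-1} = \left(-2\right) \frac{1}{7} + 4 \left(-1\right) = - \frac{2}{7} - 4 = - \frac{30}{7}$)
$\left(-46 + D{\left(-8 \right)}\right)^{2} = \left(-46 - \frac{30}{7}\right)^{2} = \left(- \frac{352}{7}\right)^{2} = \frac{123904}{49}$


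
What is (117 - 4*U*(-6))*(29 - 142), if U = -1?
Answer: -10509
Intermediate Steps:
(117 - 4*U*(-6))*(29 - 142) = (117 - 4*(-1)*(-6))*(29 - 142) = (117 + 4*(-6))*(-113) = (117 - 24)*(-113) = 93*(-113) = -10509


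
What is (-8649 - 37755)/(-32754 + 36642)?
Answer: -1289/108 ≈ -11.935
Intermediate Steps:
(-8649 - 37755)/(-32754 + 36642) = -46404/3888 = -46404*1/3888 = -1289/108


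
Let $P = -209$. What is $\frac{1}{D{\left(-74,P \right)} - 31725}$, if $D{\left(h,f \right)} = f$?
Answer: $- \frac{1}{31934} \approx -3.1315 \cdot 10^{-5}$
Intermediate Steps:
$\frac{1}{D{\left(-74,P \right)} - 31725} = \frac{1}{-209 - 31725} = \frac{1}{-31934} = - \frac{1}{31934}$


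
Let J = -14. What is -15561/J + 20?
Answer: 2263/2 ≈ 1131.5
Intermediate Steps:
-15561/J + 20 = -15561/(-14) + 20 = -15561*(-1)/14 + 20 = -117*(-19/2) + 20 = 2223/2 + 20 = 2263/2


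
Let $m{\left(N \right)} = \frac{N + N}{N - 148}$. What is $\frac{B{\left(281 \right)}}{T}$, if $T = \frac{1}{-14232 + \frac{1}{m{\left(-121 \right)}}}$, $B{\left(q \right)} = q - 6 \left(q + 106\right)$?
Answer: $\frac{7028948875}{242} \approx 2.9045 \cdot 10^{7}$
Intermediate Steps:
$m{\left(N \right)} = \frac{2 N}{-148 + N}$
$B{\left(q \right)} = -636 - 5 q$ ($B{\left(q \right)} = q - 6 \left(106 + q\right) = q - \left(636 + 6 q\right) = -636 - 5 q$)
$T = - \frac{242}{3443875}$ ($T = \frac{1}{-14232 + \frac{1}{2 \left(-121\right) \frac{1}{-148 - 121}}} = \frac{1}{-14232 + \frac{1}{2 \left(-121\right) \frac{1}{-269}}} = \frac{1}{-14232 + \frac{1}{2 \left(-121\right) \left(- \frac{1}{269}\right)}} = \frac{1}{-14232 + \frac{1}{\frac{242}{269}}} = \frac{1}{-14232 + \frac{269}{242}} = \frac{1}{- \frac{3443875}{242}} = - \frac{242}{3443875} \approx -7.027 \cdot 10^{-5}$)
$\frac{B{\left(281 \right)}}{T} = \frac{-636 - 1405}{- \frac{242}{3443875}} = \left(-636 - 1405\right) \left(- \frac{3443875}{242}\right) = \left(-2041\right) \left(- \frac{3443875}{242}\right) = \frac{7028948875}{242}$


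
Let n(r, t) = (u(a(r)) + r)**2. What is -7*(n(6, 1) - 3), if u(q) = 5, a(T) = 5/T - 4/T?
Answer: -826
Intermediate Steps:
a(T) = 1/T
n(r, t) = (5 + r)**2
-7*(n(6, 1) - 3) = -7*((5 + 6)**2 - 3) = -7*(11**2 - 3) = -7*(121 - 3) = -7*118 = -826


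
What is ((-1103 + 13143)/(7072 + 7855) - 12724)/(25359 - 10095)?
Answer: -47479777/56961432 ≈ -0.83354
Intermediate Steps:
((-1103 + 13143)/(7072 + 7855) - 12724)/(25359 - 10095) = (12040/14927 - 12724)/15264 = (12040*(1/14927) - 12724)*(1/15264) = (12040/14927 - 12724)*(1/15264) = -189919108/14927*1/15264 = -47479777/56961432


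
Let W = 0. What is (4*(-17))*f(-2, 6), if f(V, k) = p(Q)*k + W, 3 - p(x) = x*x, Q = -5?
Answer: 8976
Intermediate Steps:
p(x) = 3 - x² (p(x) = 3 - x*x = 3 - x²)
f(V, k) = -22*k (f(V, k) = (3 - 1*(-5)²)*k + 0 = (3 - 1*25)*k + 0 = (3 - 25)*k + 0 = -22*k + 0 = -22*k)
(4*(-17))*f(-2, 6) = (4*(-17))*(-22*6) = -68*(-132) = 8976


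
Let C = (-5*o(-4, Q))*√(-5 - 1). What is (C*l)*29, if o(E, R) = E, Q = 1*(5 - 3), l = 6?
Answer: 3480*I*√6 ≈ 8524.2*I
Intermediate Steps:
Q = 2 (Q = 1*2 = 2)
C = 20*I*√6 (C = (-5*(-4))*√(-5 - 1) = 20*√(-6) = 20*(I*√6) = 20*I*√6 ≈ 48.99*I)
(C*l)*29 = ((20*I*√6)*6)*29 = (120*I*√6)*29 = 3480*I*√6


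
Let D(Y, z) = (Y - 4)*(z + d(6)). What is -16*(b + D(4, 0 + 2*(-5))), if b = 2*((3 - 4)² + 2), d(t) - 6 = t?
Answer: -96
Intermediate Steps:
d(t) = 6 + t
b = 6 (b = 2*((-1)² + 2) = 2*(1 + 2) = 2*3 = 6)
D(Y, z) = (-4 + Y)*(12 + z) (D(Y, z) = (Y - 4)*(z + (6 + 6)) = (-4 + Y)*(z + 12) = (-4 + Y)*(12 + z))
-16*(b + D(4, 0 + 2*(-5))) = -16*(6 + (-48 - 4*(0 + 2*(-5)) + 12*4 + 4*(0 + 2*(-5)))) = -16*(6 + (-48 - 4*(0 - 10) + 48 + 4*(0 - 10))) = -16*(6 + (-48 - 4*(-10) + 48 + 4*(-10))) = -16*(6 + (-48 + 40 + 48 - 40)) = -16*(6 + 0) = -16*6 = -96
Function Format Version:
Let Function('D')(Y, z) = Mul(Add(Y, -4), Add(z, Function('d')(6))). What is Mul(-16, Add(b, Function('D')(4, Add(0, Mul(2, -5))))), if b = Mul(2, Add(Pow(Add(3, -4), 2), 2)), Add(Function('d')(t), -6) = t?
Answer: -96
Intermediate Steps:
Function('d')(t) = Add(6, t)
b = 6 (b = Mul(2, Add(Pow(-1, 2), 2)) = Mul(2, Add(1, 2)) = Mul(2, 3) = 6)
Function('D')(Y, z) = Mul(Add(-4, Y), Add(12, z)) (Function('D')(Y, z) = Mul(Add(Y, -4), Add(z, Add(6, 6))) = Mul(Add(-4, Y), Add(z, 12)) = Mul(Add(-4, Y), Add(12, z)))
Mul(-16, Add(b, Function('D')(4, Add(0, Mul(2, -5))))) = Mul(-16, Add(6, Add(-48, Mul(-4, Add(0, Mul(2, -5))), Mul(12, 4), Mul(4, Add(0, Mul(2, -5)))))) = Mul(-16, Add(6, Add(-48, Mul(-4, Add(0, -10)), 48, Mul(4, Add(0, -10))))) = Mul(-16, Add(6, Add(-48, Mul(-4, -10), 48, Mul(4, -10)))) = Mul(-16, Add(6, Add(-48, 40, 48, -40))) = Mul(-16, Add(6, 0)) = Mul(-16, 6) = -96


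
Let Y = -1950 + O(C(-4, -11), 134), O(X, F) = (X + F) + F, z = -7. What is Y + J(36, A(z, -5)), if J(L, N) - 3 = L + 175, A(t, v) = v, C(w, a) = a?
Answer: -1479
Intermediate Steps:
O(X, F) = X + 2*F (O(X, F) = (F + X) + F = X + 2*F)
J(L, N) = 178 + L (J(L, N) = 3 + (L + 175) = 3 + (175 + L) = 178 + L)
Y = -1693 (Y = -1950 + (-11 + 2*134) = -1950 + (-11 + 268) = -1950 + 257 = -1693)
Y + J(36, A(z, -5)) = -1693 + (178 + 36) = -1693 + 214 = -1479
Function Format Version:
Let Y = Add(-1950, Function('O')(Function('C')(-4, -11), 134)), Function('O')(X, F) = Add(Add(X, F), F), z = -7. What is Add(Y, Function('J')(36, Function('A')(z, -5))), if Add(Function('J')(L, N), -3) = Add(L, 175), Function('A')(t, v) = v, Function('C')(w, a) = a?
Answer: -1479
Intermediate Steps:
Function('O')(X, F) = Add(X, Mul(2, F)) (Function('O')(X, F) = Add(Add(F, X), F) = Add(X, Mul(2, F)))
Function('J')(L, N) = Add(178, L) (Function('J')(L, N) = Add(3, Add(L, 175)) = Add(3, Add(175, L)) = Add(178, L))
Y = -1693 (Y = Add(-1950, Add(-11, Mul(2, 134))) = Add(-1950, Add(-11, 268)) = Add(-1950, 257) = -1693)
Add(Y, Function('J')(36, Function('A')(z, -5))) = Add(-1693, Add(178, 36)) = Add(-1693, 214) = -1479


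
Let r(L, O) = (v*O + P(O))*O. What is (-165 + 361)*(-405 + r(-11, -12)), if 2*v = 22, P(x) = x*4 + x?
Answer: 372204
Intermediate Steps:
P(x) = 5*x (P(x) = 4*x + x = 5*x)
v = 11 (v = (½)*22 = 11)
r(L, O) = 16*O² (r(L, O) = (11*O + 5*O)*O = (16*O)*O = 16*O²)
(-165 + 361)*(-405 + r(-11, -12)) = (-165 + 361)*(-405 + 16*(-12)²) = 196*(-405 + 16*144) = 196*(-405 + 2304) = 196*1899 = 372204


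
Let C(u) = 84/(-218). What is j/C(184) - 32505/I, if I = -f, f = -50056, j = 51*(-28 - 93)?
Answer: 5611375429/350392 ≈ 16015.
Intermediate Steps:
j = -6171 (j = 51*(-121) = -6171)
C(u) = -42/109 (C(u) = 84*(-1/218) = -42/109)
I = 50056 (I = -1*(-50056) = 50056)
j/C(184) - 32505/I = -6171/(-42/109) - 32505/50056 = -6171*(-109/42) - 32505*1/50056 = 224213/14 - 32505/50056 = 5611375429/350392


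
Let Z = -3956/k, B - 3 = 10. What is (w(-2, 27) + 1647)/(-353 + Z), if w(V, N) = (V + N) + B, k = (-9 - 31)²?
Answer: -674000/142189 ≈ -4.7402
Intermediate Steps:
k = 1600 (k = (-40)² = 1600)
B = 13 (B = 3 + 10 = 13)
w(V, N) = 13 + N + V (w(V, N) = (V + N) + 13 = (N + V) + 13 = 13 + N + V)
Z = -989/400 (Z = -3956/1600 = -3956*1/1600 = -989/400 ≈ -2.4725)
(w(-2, 27) + 1647)/(-353 + Z) = ((13 + 27 - 2) + 1647)/(-353 - 989/400) = (38 + 1647)/(-142189/400) = 1685*(-400/142189) = -674000/142189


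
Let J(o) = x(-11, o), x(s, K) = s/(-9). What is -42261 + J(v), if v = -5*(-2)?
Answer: -380338/9 ≈ -42260.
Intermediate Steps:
v = 10
x(s, K) = -s/9 (x(s, K) = s*(-⅑) = -s/9)
J(o) = 11/9 (J(o) = -⅑*(-11) = 11/9)
-42261 + J(v) = -42261 + 11/9 = -380338/9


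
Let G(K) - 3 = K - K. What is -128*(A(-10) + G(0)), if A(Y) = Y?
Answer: 896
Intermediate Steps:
G(K) = 3 (G(K) = 3 + (K - K) = 3 + 0 = 3)
-128*(A(-10) + G(0)) = -128*(-10 + 3) = -128*(-7) = 896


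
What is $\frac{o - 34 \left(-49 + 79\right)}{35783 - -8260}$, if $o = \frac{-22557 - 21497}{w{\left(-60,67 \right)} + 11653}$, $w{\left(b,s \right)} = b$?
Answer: $- \frac{11868914}{510590499} \approx -0.023245$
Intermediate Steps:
$o = - \frac{44054}{11593}$ ($o = \frac{-22557 - 21497}{-60 + 11653} = - \frac{44054}{11593} \approx -3.8001$)
$\frac{o - 34 \left(-49 + 79\right)}{35783 - -8260} = \frac{- \frac{44054}{11593} - 34 \left(-49 + 79\right)}{35783 - -8260} = \frac{- \frac{44054}{11593} - 1020}{35783 + 8260} = \frac{- \frac{44054}{11593} - 1020}{44043} = \left(- \frac{11868914}{11593}\right) \frac{1}{44043} = - \frac{11868914}{510590499}$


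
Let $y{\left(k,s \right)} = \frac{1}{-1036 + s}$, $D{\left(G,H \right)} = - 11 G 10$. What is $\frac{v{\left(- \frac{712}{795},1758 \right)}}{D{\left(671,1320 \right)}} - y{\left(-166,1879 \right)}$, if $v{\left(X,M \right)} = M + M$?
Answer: $- \frac{1518899}{31110915} \approx -0.048822$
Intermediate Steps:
$D{\left(G,H \right)} = - 110 G$
$v{\left(X,M \right)} = 2 M$
$\frac{v{\left(- \frac{712}{795},1758 \right)}}{D{\left(671,1320 \right)}} - y{\left(-166,1879 \right)} = \frac{2 \cdot 1758}{\left(-110\right) 671} - \frac{1}{-1036 + 1879} = \frac{3516}{-73810} - \frac{1}{843} = 3516 \left(- \frac{1}{73810}\right) - \frac{1}{843} = - \frac{1758}{36905} - \frac{1}{843} = - \frac{1518899}{31110915}$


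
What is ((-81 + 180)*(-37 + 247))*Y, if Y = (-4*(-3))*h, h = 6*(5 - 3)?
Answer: 2993760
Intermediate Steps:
h = 12 (h = 6*2 = 12)
Y = 144 (Y = -4*(-3)*12 = 12*12 = 144)
((-81 + 180)*(-37 + 247))*Y = ((-81 + 180)*(-37 + 247))*144 = (99*210)*144 = 20790*144 = 2993760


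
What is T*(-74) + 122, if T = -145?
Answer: 10852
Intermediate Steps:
T*(-74) + 122 = -145*(-74) + 122 = 10730 + 122 = 10852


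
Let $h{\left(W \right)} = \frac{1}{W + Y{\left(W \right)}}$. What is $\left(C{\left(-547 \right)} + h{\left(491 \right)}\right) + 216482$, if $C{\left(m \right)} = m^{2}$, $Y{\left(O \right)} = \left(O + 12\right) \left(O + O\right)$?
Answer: $\frac{254976710968}{494437} \approx 5.1569 \cdot 10^{5}$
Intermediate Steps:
$Y{\left(O \right)} = 2 O \left(12 + O\right)$ ($Y{\left(O \right)} = \left(12 + O\right) 2 O = 2 O \left(12 + O\right)$)
$h{\left(W \right)} = \frac{1}{W + 2 W \left(12 + W\right)}$
$\left(C{\left(-547 \right)} + h{\left(491 \right)}\right) + 216482 = \left(\left(-547\right)^{2} + \frac{1}{491 \left(25 + 2 \cdot 491\right)}\right) + 216482 = \left(299209 + \frac{1}{491 \left(25 + 982\right)}\right) + 216482 = \left(299209 + \frac{1}{491 \cdot 1007}\right) + 216482 = \left(299209 + \frac{1}{491} \cdot \frac{1}{1007}\right) + 216482 = \left(299209 + \frac{1}{494437}\right) + 216482 = \frac{147940000334}{494437} + 216482 = \frac{254976710968}{494437}$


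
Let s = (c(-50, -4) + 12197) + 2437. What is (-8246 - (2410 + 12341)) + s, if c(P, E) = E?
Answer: -8367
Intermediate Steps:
s = 14630 (s = (-4 + 12197) + 2437 = 12193 + 2437 = 14630)
(-8246 - (2410 + 12341)) + s = (-8246 - (2410 + 12341)) + 14630 = (-8246 - 1*14751) + 14630 = (-8246 - 14751) + 14630 = -22997 + 14630 = -8367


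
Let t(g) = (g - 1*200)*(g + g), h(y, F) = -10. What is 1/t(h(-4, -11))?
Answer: 1/4200 ≈ 0.00023810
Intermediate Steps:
t(g) = 2*g*(-200 + g) (t(g) = (g - 200)*(2*g) = (-200 + g)*(2*g) = 2*g*(-200 + g))
1/t(h(-4, -11)) = 1/(2*(-10)*(-200 - 10)) = 1/(2*(-10)*(-210)) = 1/4200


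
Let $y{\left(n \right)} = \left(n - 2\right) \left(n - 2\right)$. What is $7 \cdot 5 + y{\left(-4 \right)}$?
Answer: $71$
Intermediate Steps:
$y{\left(n \right)} = \left(-2 + n\right)^{2}$ ($y{\left(n \right)} = \left(-2 + n\right) \left(-2 + n\right) = \left(-2 + n\right)^{2}$)
$7 \cdot 5 + y{\left(-4 \right)} = 7 \cdot 5 + \left(-2 - 4\right)^{2} = 35 + \left(-6\right)^{2} = 35 + 36 = 71$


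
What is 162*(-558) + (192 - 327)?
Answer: -90531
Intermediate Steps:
162*(-558) + (192 - 327) = -90396 - 135 = -90531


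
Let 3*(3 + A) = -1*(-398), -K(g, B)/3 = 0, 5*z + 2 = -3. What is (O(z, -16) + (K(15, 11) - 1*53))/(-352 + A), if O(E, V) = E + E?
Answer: 165/667 ≈ 0.24738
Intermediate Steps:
z = -1 (z = -2/5 + (1/5)*(-3) = -2/5 - 3/5 = -1)
K(g, B) = 0 (K(g, B) = -3*0 = 0)
A = 389/3 (A = -3 + (-1*(-398))/3 = -3 + (1/3)*398 = -3 + 398/3 = 389/3 ≈ 129.67)
O(E, V) = 2*E
(O(z, -16) + (K(15, 11) - 1*53))/(-352 + A) = (2*(-1) + (0 - 1*53))/(-352 + 389/3) = (-2 + (0 - 53))/(-667/3) = (-2 - 53)*(-3/667) = -55*(-3/667) = 165/667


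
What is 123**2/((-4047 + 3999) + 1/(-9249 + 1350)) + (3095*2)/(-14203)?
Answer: -1699661857183/5385110059 ≈ -315.62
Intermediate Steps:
123**2/((-4047 + 3999) + 1/(-9249 + 1350)) + (3095*2)/(-14203) = 15129/(-48 + 1/(-7899)) + 6190*(-1/14203) = 15129/(-48 - 1/7899) - 6190/14203 = 15129/(-379153/7899) - 6190/14203 = 15129*(-7899/379153) - 6190/14203 = -119503971/379153 - 6190/14203 = -1699661857183/5385110059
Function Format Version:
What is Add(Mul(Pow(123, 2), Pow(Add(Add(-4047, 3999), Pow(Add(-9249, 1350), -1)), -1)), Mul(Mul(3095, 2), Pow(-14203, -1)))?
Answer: Rational(-1699661857183, 5385110059) ≈ -315.62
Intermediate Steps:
Add(Mul(Pow(123, 2), Pow(Add(Add(-4047, 3999), Pow(Add(-9249, 1350), -1)), -1)), Mul(Mul(3095, 2), Pow(-14203, -1))) = Add(Mul(15129, Pow(Add(-48, Pow(-7899, -1)), -1)), Mul(6190, Rational(-1, 14203))) = Add(Mul(15129, Pow(Add(-48, Rational(-1, 7899)), -1)), Rational(-6190, 14203)) = Add(Mul(15129, Pow(Rational(-379153, 7899), -1)), Rational(-6190, 14203)) = Add(Mul(15129, Rational(-7899, 379153)), Rational(-6190, 14203)) = Add(Rational(-119503971, 379153), Rational(-6190, 14203)) = Rational(-1699661857183, 5385110059)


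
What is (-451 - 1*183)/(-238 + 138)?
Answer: 317/50 ≈ 6.3400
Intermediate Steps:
(-451 - 1*183)/(-238 + 138) = (-451 - 183)/(-100) = -634*(-1/100) = 317/50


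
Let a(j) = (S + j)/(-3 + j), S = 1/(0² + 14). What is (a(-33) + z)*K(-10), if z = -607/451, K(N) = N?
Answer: 490085/113652 ≈ 4.3122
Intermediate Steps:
S = 1/14 (S = 1/(0 + 14) = 1/14 ≈ 0.071429)
z = -607/451 (z = -607*1/451 = -607/451 ≈ -1.3459)
a(j) = (1/14 + j)/(-3 + j)
(a(-33) + z)*K(-10) = ((1/14 - 33)/(-3 - 33) - 607/451)*(-10) = (-461/14/(-36) - 607/451)*(-10) = (-1/36*(-461/14) - 607/451)*(-10) = (461/504 - 607/451)*(-10) = -98017/227304*(-10) = 490085/113652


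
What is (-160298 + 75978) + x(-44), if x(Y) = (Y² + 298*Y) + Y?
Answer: -95540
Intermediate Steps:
x(Y) = Y² + 299*Y
(-160298 + 75978) + x(-44) = (-160298 + 75978) - 44*(299 - 44) = -84320 - 44*255 = -84320 - 11220 = -95540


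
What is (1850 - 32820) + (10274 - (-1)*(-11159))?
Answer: -31855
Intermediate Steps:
(1850 - 32820) + (10274 - (-1)*(-11159)) = -30970 + (10274 - 1*11159) = -30970 + (10274 - 11159) = -30970 - 885 = -31855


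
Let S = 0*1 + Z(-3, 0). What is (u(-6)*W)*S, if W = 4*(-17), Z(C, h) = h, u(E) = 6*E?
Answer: 0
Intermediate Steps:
W = -68
S = 0 (S = 0*1 + 0 = 0 + 0 = 0)
(u(-6)*W)*S = ((6*(-6))*(-68))*0 = -36*(-68)*0 = 2448*0 = 0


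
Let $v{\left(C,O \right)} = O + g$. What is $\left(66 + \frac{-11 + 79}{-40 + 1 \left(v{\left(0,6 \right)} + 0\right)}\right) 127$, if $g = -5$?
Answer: $\frac{318262}{39} \approx 8160.6$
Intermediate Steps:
$v{\left(C,O \right)} = -5 + O$ ($v{\left(C,O \right)} = O - 5 = -5 + O$)
$\left(66 + \frac{-11 + 79}{-40 + 1 \left(v{\left(0,6 \right)} + 0\right)}\right) 127 = \left(66 + \frac{-11 + 79}{-40 + 1 \left(\left(-5 + 6\right) + 0\right)}\right) 127 = \left(66 + \frac{68}{-40 + 1 \left(1 + 0\right)}\right) 127 = \left(66 + \frac{68}{-40 + 1 \cdot 1}\right) 127 = \left(66 + \frac{68}{-40 + 1}\right) 127 = \left(66 + \frac{68}{-39}\right) 127 = \left(66 + 68 \left(- \frac{1}{39}\right)\right) 127 = \left(66 - \frac{68}{39}\right) 127 = \frac{2506}{39} \cdot 127 = \frac{318262}{39}$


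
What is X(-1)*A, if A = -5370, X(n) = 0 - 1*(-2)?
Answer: -10740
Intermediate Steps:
X(n) = 2 (X(n) = 0 + 2 = 2)
X(-1)*A = 2*(-5370) = -10740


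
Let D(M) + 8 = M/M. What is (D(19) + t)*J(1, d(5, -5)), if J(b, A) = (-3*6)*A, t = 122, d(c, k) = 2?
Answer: -4140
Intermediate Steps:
D(M) = -7 (D(M) = -8 + M/M = -8 + 1 = -7)
J(b, A) = -18*A
(D(19) + t)*J(1, d(5, -5)) = (-7 + 122)*(-18*2) = 115*(-36) = -4140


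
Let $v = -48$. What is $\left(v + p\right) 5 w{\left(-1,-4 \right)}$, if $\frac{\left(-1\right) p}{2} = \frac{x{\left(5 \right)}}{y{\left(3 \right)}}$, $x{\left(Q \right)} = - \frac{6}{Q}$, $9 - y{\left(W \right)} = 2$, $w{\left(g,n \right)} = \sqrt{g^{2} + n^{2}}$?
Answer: $- \frac{1668 \sqrt{17}}{7} \approx -982.48$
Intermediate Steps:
$y{\left(W \right)} = 7$ ($y{\left(W \right)} = 9 - 2 = 7$)
$p = \frac{12}{35}$ ($p = - 2 \frac{\left(-6\right) \frac{1}{5}}{7} = - 2 \left(-6\right) \frac{1}{5} \cdot \frac{1}{7} = - 2 \left(\left(- \frac{6}{5}\right) \frac{1}{7}\right) = \left(-2\right) \left(- \frac{6}{35}\right) = \frac{12}{35} \approx 0.34286$)
$\left(v + p\right) 5 w{\left(-1,-4 \right)} = \left(-48 + \frac{12}{35}\right) 5 \sqrt{\left(-1\right)^{2} + \left(-4\right)^{2}} = - \frac{1668 \cdot 5 \sqrt{1 + 16}}{35} = - \frac{1668 \cdot 5 \sqrt{17}}{35} = - \frac{1668 \sqrt{17}}{7}$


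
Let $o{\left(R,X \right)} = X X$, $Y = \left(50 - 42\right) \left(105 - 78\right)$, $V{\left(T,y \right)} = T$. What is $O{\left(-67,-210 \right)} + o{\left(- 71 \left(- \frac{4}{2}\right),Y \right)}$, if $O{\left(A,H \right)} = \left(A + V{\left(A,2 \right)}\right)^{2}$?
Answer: $64612$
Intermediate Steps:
$O{\left(A,H \right)} = 4 A^{2}$ ($O{\left(A,H \right)} = \left(A + A\right)^{2} = \left(2 A\right)^{2} = 4 A^{2}$)
$Y = 216$ ($Y = 8 \cdot 27 = 216$)
$o{\left(R,X \right)} = X^{2}$
$O{\left(-67,-210 \right)} + o{\left(- 71 \left(- \frac{4}{2}\right),Y \right)} = 4 \left(-67\right)^{2} + 216^{2} = 4 \cdot 4489 + 46656 = 17956 + 46656 = 64612$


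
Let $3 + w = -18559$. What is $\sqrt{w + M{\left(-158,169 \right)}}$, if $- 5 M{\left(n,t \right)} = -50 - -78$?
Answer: $\frac{i \sqrt{464190}}{5} \approx 136.26 i$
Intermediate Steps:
$w = -18562$ ($w = -3 - 18559 = -18562$)
$M{\left(n,t \right)} = - \frac{28}{5}$ ($M{\left(n,t \right)} = - \frac{-50 - -78}{5} = - \frac{-50 + 78}{5} = \left(- \frac{1}{5}\right) 28 = - \frac{28}{5}$)
$\sqrt{w + M{\left(-158,169 \right)}} = \sqrt{-18562 - \frac{28}{5}} = \sqrt{- \frac{92838}{5}} = \frac{i \sqrt{464190}}{5}$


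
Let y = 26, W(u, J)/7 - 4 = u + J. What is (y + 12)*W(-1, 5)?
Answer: 2128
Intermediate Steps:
W(u, J) = 28 + 7*J + 7*u (W(u, J) = 28 + 7*(u + J) = 28 + 7*(J + u) = 28 + (7*J + 7*u) = 28 + 7*J + 7*u)
(y + 12)*W(-1, 5) = (26 + 12)*(28 + 7*5 + 7*(-1)) = 38*(28 + 35 - 7) = 38*56 = 2128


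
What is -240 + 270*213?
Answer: 57270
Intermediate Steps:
-240 + 270*213 = -240 + 57510 = 57270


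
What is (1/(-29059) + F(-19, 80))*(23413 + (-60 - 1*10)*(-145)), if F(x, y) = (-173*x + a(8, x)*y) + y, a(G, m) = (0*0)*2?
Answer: 3283859366076/29059 ≈ 1.1301e+8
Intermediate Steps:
a(G, m) = 0 (a(G, m) = 0*2 = 0)
F(x, y) = y - 173*x (F(x, y) = (-173*x + 0*y) + y = (-173*x + 0) + y = -173*x + y = y - 173*x)
(1/(-29059) + F(-19, 80))*(23413 + (-60 - 1*10)*(-145)) = (1/(-29059) + (80 - 173*(-19)))*(23413 + (-60 - 1*10)*(-145)) = (-1/29059 + (80 + 3287))*(23413 + (-60 - 10)*(-145)) = (-1/29059 + 3367)*(23413 - 70*(-145)) = 97841652*(23413 + 10150)/29059 = (97841652/29059)*33563 = 3283859366076/29059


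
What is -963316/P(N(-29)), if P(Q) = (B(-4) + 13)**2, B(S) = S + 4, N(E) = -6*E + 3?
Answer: -963316/169 ≈ -5700.1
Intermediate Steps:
N(E) = 3 - 6*E
B(S) = 4 + S
P(Q) = 169 (P(Q) = ((4 - 4) + 13)**2 = (0 + 13)**2 = 13**2 = 169)
-963316/P(N(-29)) = -963316/169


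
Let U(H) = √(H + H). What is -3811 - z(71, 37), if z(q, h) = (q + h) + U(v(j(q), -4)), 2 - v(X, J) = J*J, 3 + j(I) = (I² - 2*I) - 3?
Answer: -3919 - 2*I*√7 ≈ -3919.0 - 5.2915*I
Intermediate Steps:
j(I) = -6 + I² - 2*I (j(I) = -3 + ((I² - 2*I) - 3) = -3 + (-3 + I² - 2*I) = -6 + I² - 2*I)
v(X, J) = 2 - J² (v(X, J) = 2 - J*J = 2 - J²)
U(H) = √2*√H (U(H) = √(2*H) = √2*√H)
z(q, h) = h + q + 2*I*√7 (z(q, h) = (q + h) + √2*√(2 - 1*(-4)²) = (h + q) + √2*√(2 - 1*16) = (h + q) + √2*√(2 - 16) = (h + q) + √2*√(-14) = (h + q) + √2*(I*√14) = (h + q) + 2*I*√7 = h + q + 2*I*√7)
-3811 - z(71, 37) = -3811 - (37 + 71 + 2*I*√7) = -3811 - (108 + 2*I*√7) = -3811 + (-108 - 2*I*√7) = -3919 - 2*I*√7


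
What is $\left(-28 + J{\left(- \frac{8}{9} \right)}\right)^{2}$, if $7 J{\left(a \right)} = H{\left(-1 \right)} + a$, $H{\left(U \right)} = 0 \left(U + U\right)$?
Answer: $\frac{3139984}{3969} \approx 791.13$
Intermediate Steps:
$H{\left(U \right)} = 0$ ($H{\left(U \right)} = 0 \cdot 2 U = 0$)
$J{\left(a \right)} = \frac{a}{7}$ ($J{\left(a \right)} = \frac{0 + a}{7} = \frac{a}{7}$)
$\left(-28 + J{\left(- \frac{8}{9} \right)}\right)^{2} = \left(-28 + \frac{\left(-8\right) \frac{1}{9}}{7}\right)^{2} = \left(-28 + \frac{1}{7} \left(- \frac{8}{9}\right)\right)^{2} = \left(-28 - \frac{8}{63}\right)^{2} = \left(- \frac{1772}{63}\right)^{2} = \frac{3139984}{3969}$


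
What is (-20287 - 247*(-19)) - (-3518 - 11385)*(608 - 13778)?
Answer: -196288104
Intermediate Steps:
(-20287 - 247*(-19)) - (-3518 - 11385)*(608 - 13778) = (-20287 + 4693) - (-14903)*(-13170) = -15594 - 1*196272510 = -15594 - 196272510 = -196288104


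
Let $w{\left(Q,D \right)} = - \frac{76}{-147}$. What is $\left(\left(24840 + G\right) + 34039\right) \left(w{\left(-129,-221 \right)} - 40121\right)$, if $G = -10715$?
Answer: $- \frac{284057352604}{147} \approx -1.9324 \cdot 10^{9}$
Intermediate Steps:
$w{\left(Q,D \right)} = \frac{76}{147}$ ($w{\left(Q,D \right)} = \left(-76\right) \left(- \frac{1}{147}\right) = \frac{76}{147}$)
$\left(\left(24840 + G\right) + 34039\right) \left(w{\left(-129,-221 \right)} - 40121\right) = \left(\left(24840 - 10715\right) + 34039\right) \left(\frac{76}{147} - 40121\right) = \left(14125 + 34039\right) \left(- \frac{5897711}{147}\right) = 48164 \left(- \frac{5897711}{147}\right) = - \frac{284057352604}{147}$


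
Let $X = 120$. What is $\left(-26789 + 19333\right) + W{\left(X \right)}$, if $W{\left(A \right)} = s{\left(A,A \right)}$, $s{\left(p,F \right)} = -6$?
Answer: $-7462$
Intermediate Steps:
$W{\left(A \right)} = -6$
$\left(-26789 + 19333\right) + W{\left(X \right)} = \left(-26789 + 19333\right) - 6 = -7456 - 6 = -7462$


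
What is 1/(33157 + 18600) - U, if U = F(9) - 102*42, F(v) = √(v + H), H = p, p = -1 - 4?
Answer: 221623475/51757 ≈ 4282.0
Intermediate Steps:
p = -5
H = -5
F(v) = √(-5 + v) (F(v) = √(v - 5) = √(-5 + v))
U = -4282 (U = √(-5 + 9) - 102*42 = √4 - 4284 = 2 - 4284 = -4282)
1/(33157 + 18600) - U = 1/(33157 + 18600) - 1*(-4282) = 1/51757 + 4282 = 221623475/51757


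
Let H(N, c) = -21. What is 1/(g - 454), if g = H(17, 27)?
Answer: -1/475 ≈ -0.0021053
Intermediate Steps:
g = -21
1/(g - 454) = 1/(-21 - 454) = 1/(-475) = -1/475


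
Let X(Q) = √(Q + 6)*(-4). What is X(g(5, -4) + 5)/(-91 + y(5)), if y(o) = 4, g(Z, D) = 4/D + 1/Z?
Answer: 4*√255/435 ≈ 0.14684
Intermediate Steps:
g(Z, D) = 1/Z + 4/D (g(Z, D) = 4/D + 1/Z = 1/Z + 4/D)
X(Q) = -4*√(6 + Q) (X(Q) = √(6 + Q)*(-4) = -4*√(6 + Q))
X(g(5, -4) + 5)/(-91 + y(5)) = (-4*√(6 + ((1/5 + 4/(-4)) + 5)))/(-91 + 4) = -4*√(6 + ((⅕ + 4*(-¼)) + 5))/(-87) = -4*√(6 + ((⅕ - 1) + 5))*(-1/87) = -4*√(6 + (-⅘ + 5))*(-1/87) = -4*√(6 + 21/5)*(-1/87) = -4*√255/5*(-1/87) = 4*√255/435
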